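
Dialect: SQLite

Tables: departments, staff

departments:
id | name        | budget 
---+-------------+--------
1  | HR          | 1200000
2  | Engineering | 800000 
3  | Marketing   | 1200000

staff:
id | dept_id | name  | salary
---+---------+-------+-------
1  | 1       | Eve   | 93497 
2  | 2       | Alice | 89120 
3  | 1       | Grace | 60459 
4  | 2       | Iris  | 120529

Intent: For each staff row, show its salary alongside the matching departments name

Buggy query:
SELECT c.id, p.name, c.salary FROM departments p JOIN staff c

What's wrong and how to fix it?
Bug: Missing join condition: each staff row is matched to all departments rows instead of just its own

Fix: Add ON c.dept_id = p.id to the JOIN

Corrected query:
SELECT c.id, p.name, c.salary FROM departments p JOIN staff c ON c.dept_id = p.id

Result:
id | name        | salary
---+-------------+-------
1  | HR          | 93497 
2  | Engineering | 89120 
3  | HR          | 60459 
4  | Engineering | 120529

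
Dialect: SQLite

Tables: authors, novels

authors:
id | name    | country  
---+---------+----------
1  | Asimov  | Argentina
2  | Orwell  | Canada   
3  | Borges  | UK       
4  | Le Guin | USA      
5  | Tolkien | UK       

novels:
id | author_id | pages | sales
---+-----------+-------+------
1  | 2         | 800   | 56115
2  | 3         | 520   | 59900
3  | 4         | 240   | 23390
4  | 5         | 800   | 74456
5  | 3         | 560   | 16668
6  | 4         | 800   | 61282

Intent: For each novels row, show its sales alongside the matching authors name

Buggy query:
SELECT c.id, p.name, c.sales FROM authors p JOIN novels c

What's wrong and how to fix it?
Bug: Missing join condition: each novels row is matched to all authors rows instead of just its own

Fix: Specify the join condition linking the foreign key to the parent id

Corrected query:
SELECT c.id, p.name, c.sales FROM authors p JOIN novels c ON c.author_id = p.id

Result:
id | name    | sales
---+---------+------
1  | Orwell  | 56115
2  | Borges  | 59900
3  | Le Guin | 23390
4  | Tolkien | 74456
5  | Borges  | 16668
6  | Le Guin | 61282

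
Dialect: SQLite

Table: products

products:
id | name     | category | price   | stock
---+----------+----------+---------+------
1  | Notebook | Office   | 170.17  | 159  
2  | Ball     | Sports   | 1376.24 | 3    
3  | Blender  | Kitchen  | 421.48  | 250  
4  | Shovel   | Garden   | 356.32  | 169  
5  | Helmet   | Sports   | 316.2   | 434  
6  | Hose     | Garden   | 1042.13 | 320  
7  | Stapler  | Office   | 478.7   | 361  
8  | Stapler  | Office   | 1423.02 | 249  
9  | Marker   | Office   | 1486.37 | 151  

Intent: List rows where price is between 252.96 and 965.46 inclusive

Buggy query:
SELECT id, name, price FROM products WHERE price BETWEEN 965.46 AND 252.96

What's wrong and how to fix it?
Bug: BETWEEN expects the lower bound first; with 965.46 AND 252.96 the range is empty

Fix: Write BETWEEN 252.96 AND 965.46

Corrected query:
SELECT id, name, price FROM products WHERE price BETWEEN 252.96 AND 965.46

Result:
id | name    | price 
---+---------+-------
3  | Blender | 421.48
4  | Shovel  | 356.32
5  | Helmet  | 316.2 
7  | Stapler | 478.7 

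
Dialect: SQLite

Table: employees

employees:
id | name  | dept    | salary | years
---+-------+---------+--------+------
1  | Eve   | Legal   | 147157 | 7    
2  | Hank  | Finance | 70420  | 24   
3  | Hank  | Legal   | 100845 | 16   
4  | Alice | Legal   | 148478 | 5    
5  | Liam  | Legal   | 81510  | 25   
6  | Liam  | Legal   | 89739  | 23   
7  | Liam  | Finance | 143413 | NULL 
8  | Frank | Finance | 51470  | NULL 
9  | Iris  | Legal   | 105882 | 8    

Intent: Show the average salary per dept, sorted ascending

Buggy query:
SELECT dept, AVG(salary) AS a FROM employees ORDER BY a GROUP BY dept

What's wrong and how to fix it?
Bug: GROUP BY must precede ORDER BY

Fix: Move ORDER BY to the end, after GROUP BY

Corrected query:
SELECT dept, AVG(salary) AS a FROM employees GROUP BY dept ORDER BY a

Result:
dept    | a           
--------+-------------
Finance | 88434.333333
Legal   | 112268.5    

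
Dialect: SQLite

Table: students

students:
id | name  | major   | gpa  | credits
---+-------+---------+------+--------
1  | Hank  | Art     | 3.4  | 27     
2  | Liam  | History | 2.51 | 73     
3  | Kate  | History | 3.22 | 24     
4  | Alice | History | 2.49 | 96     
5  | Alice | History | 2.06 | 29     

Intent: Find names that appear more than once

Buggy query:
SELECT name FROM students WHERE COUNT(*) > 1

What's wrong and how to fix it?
Bug: COUNT(*) is an aggregate and cannot be used in WHERE

Fix: Group first, then use HAVING for the count condition

Corrected query:
SELECT name FROM students GROUP BY name HAVING COUNT(*) > 1

Result:
name 
-----
Alice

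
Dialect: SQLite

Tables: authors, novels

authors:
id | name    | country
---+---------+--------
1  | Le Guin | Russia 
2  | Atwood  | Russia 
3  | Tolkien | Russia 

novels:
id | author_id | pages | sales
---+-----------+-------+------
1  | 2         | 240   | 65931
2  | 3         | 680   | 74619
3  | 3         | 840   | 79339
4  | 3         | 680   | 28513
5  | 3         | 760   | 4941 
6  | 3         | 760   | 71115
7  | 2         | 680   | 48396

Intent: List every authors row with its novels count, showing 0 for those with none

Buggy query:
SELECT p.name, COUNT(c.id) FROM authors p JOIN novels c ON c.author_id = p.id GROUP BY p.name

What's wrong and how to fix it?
Bug: INNER JOIN drops authors rows that have no matching novels rows

Fix: Use LEFT JOIN so parents without children still appear (COUNT(c.id) gives 0)

Corrected query:
SELECT p.name, COUNT(c.id) FROM authors p LEFT JOIN novels c ON c.author_id = p.id GROUP BY p.name

Result:
name    | COUNT(c.id)
--------+------------
Atwood  | 2          
Le Guin | 0          
Tolkien | 5          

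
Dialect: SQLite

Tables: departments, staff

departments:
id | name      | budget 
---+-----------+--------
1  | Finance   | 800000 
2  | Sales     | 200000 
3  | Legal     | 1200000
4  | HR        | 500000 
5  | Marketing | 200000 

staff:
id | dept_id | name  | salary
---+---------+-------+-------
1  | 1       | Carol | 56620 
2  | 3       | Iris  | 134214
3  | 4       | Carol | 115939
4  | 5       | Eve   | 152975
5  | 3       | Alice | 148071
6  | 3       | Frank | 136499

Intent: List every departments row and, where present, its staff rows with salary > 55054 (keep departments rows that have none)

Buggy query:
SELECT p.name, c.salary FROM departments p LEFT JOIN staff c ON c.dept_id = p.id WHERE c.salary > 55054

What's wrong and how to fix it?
Bug: Filtering c.salary in WHERE discards the NULL rows produced by LEFT JOIN, turning it into an inner join

Fix: Put 'c.salary > 55054' in the JOIN's ON clause instead of WHERE

Corrected query:
SELECT p.name, c.salary FROM departments p LEFT JOIN staff c ON c.dept_id = p.id AND c.salary > 55054

Result:
name      | salary
----------+-------
Finance   | 56620 
Sales     | NULL  
Legal     | 134214
Legal     | 136499
Legal     | 148071
HR        | 115939
Marketing | 152975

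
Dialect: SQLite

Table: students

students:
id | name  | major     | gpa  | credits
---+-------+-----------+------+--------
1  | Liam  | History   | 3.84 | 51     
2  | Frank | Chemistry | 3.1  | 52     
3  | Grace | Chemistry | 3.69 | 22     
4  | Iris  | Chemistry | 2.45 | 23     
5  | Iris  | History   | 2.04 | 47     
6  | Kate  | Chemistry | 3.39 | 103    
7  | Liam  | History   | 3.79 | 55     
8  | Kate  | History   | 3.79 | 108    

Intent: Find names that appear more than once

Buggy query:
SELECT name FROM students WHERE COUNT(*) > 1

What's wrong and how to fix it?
Bug: WHERE can't reference COUNT(*); aggregates are computed after WHERE

Fix: Group first, then use HAVING for the count condition

Corrected query:
SELECT name FROM students GROUP BY name HAVING COUNT(*) > 1

Result:
name
----
Iris
Kate
Liam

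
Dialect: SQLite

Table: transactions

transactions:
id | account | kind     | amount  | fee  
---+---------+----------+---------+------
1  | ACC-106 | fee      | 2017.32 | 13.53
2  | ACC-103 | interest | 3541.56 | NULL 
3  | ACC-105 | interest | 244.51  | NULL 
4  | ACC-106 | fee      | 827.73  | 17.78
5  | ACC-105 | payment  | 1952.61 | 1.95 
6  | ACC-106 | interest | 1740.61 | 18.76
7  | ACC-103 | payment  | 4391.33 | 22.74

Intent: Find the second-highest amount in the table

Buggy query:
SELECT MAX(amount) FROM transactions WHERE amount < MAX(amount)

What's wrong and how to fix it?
Bug: The inner MAX is an aggregate inside WHERE, which is not allowed

Fix: Compute the overall MAX in a subquery, then take MAX of rows below it

Corrected query:
SELECT MAX(amount) FROM transactions WHERE amount < (SELECT MAX(amount) FROM transactions)

Result:
MAX(amount)
-----------
3541.56    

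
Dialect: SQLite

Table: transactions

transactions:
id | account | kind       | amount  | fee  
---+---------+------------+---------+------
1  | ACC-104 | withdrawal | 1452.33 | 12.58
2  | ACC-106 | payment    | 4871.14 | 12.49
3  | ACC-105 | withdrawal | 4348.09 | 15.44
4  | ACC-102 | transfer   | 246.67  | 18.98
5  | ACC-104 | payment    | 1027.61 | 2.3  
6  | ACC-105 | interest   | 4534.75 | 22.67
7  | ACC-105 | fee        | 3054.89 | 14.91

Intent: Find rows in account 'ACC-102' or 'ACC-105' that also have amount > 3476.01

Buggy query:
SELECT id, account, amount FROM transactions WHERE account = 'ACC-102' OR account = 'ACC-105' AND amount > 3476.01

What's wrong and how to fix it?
Bug: AND binds tighter than OR, so this parses as account = 'ACC-102' OR (account = 'ACC-105' AND amount > 3476.01)

Fix: Add parentheses around the OR so the AND applies to both alternatives

Corrected query:
SELECT id, account, amount FROM transactions WHERE (account = 'ACC-102' OR account = 'ACC-105') AND amount > 3476.01

Result:
id | account | amount 
---+---------+--------
3  | ACC-105 | 4348.09
6  | ACC-105 | 4534.75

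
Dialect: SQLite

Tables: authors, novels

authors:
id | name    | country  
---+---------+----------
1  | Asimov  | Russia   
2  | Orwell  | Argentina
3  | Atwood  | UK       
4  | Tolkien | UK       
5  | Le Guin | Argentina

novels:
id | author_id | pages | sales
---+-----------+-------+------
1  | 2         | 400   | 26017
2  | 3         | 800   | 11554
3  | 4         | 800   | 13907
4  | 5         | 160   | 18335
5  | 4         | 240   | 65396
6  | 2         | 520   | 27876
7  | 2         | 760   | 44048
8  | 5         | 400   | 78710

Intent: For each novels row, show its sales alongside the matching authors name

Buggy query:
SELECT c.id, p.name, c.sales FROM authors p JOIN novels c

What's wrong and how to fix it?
Bug: Missing join condition: each novels row is matched to all authors rows instead of just its own

Fix: Add ON c.author_id = p.id to the JOIN

Corrected query:
SELECT c.id, p.name, c.sales FROM authors p JOIN novels c ON c.author_id = p.id

Result:
id | name    | sales
---+---------+------
1  | Orwell  | 26017
2  | Atwood  | 11554
3  | Tolkien | 13907
4  | Le Guin | 18335
5  | Tolkien | 65396
6  | Orwell  | 27876
7  | Orwell  | 44048
8  | Le Guin | 78710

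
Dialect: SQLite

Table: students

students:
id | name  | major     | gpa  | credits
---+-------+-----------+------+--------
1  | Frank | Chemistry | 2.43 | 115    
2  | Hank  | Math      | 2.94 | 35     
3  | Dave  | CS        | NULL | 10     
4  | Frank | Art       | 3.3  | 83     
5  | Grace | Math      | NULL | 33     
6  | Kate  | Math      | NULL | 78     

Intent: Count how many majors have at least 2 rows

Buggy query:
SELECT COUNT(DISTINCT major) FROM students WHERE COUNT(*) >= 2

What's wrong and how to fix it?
Bug: WHERE filters individual rows, not groups, so a group-level COUNT is invalid there

Fix: Group first with HAVING COUNT(*) >= 2, then COUNT the resulting groups

Corrected query:
SELECT COUNT(*) FROM (SELECT major FROM students GROUP BY major HAVING COUNT(*) >= 2)

Result:
COUNT(*)
--------
1       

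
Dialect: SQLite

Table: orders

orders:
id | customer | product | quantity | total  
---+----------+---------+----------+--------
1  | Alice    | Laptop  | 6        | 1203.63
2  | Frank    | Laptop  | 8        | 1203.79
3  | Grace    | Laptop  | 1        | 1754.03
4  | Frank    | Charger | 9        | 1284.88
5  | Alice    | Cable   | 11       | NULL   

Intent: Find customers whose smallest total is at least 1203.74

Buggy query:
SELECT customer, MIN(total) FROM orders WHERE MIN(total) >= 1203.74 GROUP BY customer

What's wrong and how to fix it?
Bug: Aggregates like MIN are computed per group after WHERE runs

Fix: Use HAVING for the per-group MIN condition

Corrected query:
SELECT customer, MIN(total) FROM orders GROUP BY customer HAVING MIN(total) >= 1203.74

Result:
customer | MIN(total)
---------+-----------
Frank    | 1203.79   
Grace    | 1754.03   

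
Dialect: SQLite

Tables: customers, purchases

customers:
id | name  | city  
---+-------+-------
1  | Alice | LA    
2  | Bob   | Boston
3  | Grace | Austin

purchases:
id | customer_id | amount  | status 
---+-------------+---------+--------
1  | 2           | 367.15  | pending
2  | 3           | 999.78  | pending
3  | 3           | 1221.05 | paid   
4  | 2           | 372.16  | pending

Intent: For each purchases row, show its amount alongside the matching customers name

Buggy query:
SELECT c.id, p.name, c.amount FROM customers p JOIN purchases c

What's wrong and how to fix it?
Bug: Missing join condition: each purchases row is matched to all customers rows instead of just its own

Fix: Add ON c.customer_id = p.id to the JOIN

Corrected query:
SELECT c.id, p.name, c.amount FROM customers p JOIN purchases c ON c.customer_id = p.id

Result:
id | name  | amount 
---+-------+--------
1  | Bob   | 367.15 
2  | Grace | 999.78 
3  | Grace | 1221.05
4  | Bob   | 372.16 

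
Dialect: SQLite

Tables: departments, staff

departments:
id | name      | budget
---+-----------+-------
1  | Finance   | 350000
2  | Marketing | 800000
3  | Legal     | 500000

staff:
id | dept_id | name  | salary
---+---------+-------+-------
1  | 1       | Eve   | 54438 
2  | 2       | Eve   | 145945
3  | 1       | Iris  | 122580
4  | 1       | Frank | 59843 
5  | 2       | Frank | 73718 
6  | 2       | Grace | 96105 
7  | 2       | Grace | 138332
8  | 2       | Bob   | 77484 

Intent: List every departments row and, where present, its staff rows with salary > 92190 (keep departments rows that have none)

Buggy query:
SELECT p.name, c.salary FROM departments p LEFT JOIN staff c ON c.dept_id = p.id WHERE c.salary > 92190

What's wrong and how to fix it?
Bug: A WHERE condition on the right-hand table after LEFT JOIN drops unmatched parents

Fix: Put 'c.salary > 92190' in the JOIN's ON clause instead of WHERE

Corrected query:
SELECT p.name, c.salary FROM departments p LEFT JOIN staff c ON c.dept_id = p.id AND c.salary > 92190

Result:
name      | salary
----------+-------
Finance   | 122580
Marketing | 96105 
Marketing | 138332
Marketing | 145945
Legal     | NULL  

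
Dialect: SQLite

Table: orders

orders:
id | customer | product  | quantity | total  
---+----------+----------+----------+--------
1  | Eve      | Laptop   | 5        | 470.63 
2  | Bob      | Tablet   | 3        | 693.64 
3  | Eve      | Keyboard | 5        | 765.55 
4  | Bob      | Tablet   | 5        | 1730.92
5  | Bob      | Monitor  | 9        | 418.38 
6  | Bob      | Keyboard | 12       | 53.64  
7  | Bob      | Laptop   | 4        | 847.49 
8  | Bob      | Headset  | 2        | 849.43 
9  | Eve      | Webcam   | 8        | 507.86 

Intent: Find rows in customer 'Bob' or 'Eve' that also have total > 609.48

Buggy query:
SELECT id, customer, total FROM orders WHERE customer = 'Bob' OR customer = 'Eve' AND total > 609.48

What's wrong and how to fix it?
Bug: Without parentheses, AND is evaluated before OR, so the total filter only applies to the 'Eve' branch

Fix: Group the OR with parentheses (or use IN), then AND the threshold

Corrected query:
SELECT id, customer, total FROM orders WHERE (customer = 'Bob' OR customer = 'Eve') AND total > 609.48

Result:
id | customer | total  
---+----------+--------
2  | Bob      | 693.64 
3  | Eve      | 765.55 
4  | Bob      | 1730.92
7  | Bob      | 847.49 
8  | Bob      | 849.43 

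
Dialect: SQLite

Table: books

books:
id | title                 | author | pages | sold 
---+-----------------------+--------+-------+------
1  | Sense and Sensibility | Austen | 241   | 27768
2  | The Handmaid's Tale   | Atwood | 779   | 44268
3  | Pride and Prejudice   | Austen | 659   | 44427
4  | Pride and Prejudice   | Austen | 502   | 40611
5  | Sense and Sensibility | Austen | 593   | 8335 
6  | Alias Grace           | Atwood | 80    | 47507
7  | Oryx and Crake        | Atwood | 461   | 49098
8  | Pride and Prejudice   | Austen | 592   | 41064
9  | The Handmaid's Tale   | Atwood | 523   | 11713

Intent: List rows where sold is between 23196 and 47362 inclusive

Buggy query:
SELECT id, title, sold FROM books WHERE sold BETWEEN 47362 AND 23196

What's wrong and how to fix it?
Bug: BETWEEN expects the lower bound first; with 47362 AND 23196 the range is empty

Fix: Write BETWEEN 23196 AND 47362

Corrected query:
SELECT id, title, sold FROM books WHERE sold BETWEEN 23196 AND 47362

Result:
id | title                 | sold 
---+-----------------------+------
1  | Sense and Sensibility | 27768
2  | The Handmaid's Tale   | 44268
3  | Pride and Prejudice   | 44427
4  | Pride and Prejudice   | 40611
8  | Pride and Prejudice   | 41064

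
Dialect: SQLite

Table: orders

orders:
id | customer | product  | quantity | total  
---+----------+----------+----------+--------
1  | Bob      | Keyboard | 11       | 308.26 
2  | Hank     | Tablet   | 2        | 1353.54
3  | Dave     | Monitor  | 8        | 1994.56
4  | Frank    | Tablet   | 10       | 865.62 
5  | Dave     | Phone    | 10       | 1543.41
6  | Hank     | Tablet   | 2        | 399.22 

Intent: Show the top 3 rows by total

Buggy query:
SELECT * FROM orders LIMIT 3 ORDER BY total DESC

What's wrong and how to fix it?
Bug: LIMIT must come after ORDER BY

Fix: Sort with ORDER BY, then apply LIMIT

Corrected query:
SELECT * FROM orders ORDER BY total DESC LIMIT 3

Result:
id | customer | product | quantity | total  
---+----------+---------+----------+--------
3  | Dave     | Monitor | 8        | 1994.56
5  | Dave     | Phone   | 10       | 1543.41
2  | Hank     | Tablet  | 2        | 1353.54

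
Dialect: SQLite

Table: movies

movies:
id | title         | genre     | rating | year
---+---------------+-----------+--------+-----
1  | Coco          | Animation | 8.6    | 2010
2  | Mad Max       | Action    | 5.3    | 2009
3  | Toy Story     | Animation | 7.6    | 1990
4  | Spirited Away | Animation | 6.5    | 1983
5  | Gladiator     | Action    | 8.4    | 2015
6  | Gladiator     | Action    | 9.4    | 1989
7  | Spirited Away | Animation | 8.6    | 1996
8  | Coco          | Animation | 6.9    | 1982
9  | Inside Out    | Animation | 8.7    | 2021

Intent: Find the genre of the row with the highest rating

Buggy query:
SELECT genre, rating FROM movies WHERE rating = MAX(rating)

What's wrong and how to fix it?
Bug: WHERE is evaluated per row; an aggregate over the whole table isn't defined there

Fix: Wrap MAX in a scalar subquery so WHERE compares against a single value

Corrected query:
SELECT genre, rating FROM movies WHERE rating = (SELECT MAX(rating) FROM movies)

Result:
genre  | rating
-------+-------
Action | 9.4   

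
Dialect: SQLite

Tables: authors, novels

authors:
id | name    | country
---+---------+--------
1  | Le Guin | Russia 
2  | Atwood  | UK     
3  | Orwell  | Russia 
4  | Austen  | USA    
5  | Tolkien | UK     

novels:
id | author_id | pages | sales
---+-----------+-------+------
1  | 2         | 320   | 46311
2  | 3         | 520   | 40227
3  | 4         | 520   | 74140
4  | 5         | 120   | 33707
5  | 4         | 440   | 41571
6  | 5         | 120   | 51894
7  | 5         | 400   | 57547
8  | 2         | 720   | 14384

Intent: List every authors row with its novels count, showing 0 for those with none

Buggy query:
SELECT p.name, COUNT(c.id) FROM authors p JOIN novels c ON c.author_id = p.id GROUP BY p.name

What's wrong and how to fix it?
Bug: An inner join excludes parents with zero children

Fix: Use LEFT JOIN so parents without children still appear (COUNT(c.id) gives 0)

Corrected query:
SELECT p.name, COUNT(c.id) FROM authors p LEFT JOIN novels c ON c.author_id = p.id GROUP BY p.name

Result:
name    | COUNT(c.id)
--------+------------
Atwood  | 2          
Austen  | 2          
Le Guin | 0          
Orwell  | 1          
Tolkien | 3          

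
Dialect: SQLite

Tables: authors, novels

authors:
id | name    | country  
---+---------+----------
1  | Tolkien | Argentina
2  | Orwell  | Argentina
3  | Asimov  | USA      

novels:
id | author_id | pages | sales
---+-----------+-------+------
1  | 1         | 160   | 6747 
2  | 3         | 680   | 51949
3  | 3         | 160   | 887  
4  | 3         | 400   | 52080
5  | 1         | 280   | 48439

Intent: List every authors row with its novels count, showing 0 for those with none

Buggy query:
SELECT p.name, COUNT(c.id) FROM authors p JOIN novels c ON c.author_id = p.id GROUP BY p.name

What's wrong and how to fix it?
Bug: INNER JOIN drops authors rows that have no matching novels rows

Fix: Use LEFT JOIN so parents without children still appear (COUNT(c.id) gives 0)

Corrected query:
SELECT p.name, COUNT(c.id) FROM authors p LEFT JOIN novels c ON c.author_id = p.id GROUP BY p.name

Result:
name    | COUNT(c.id)
--------+------------
Asimov  | 3          
Orwell  | 0          
Tolkien | 2          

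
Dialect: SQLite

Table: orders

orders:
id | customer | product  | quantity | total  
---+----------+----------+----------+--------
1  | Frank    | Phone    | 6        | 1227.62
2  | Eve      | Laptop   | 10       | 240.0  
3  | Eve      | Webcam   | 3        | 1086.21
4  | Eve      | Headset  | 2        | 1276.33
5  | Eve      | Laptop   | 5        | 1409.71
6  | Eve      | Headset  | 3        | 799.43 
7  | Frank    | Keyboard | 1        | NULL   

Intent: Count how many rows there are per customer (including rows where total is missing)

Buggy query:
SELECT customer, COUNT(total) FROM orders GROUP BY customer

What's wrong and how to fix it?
Bug: COUNT(total) skips NULLs, so groups with missing total are undercounted

Fix: Replace COUNT(total) with COUNT(*)

Corrected query:
SELECT customer, COUNT(*) FROM orders GROUP BY customer

Result:
customer | COUNT(*)
---------+---------
Eve      | 5       
Frank    | 2       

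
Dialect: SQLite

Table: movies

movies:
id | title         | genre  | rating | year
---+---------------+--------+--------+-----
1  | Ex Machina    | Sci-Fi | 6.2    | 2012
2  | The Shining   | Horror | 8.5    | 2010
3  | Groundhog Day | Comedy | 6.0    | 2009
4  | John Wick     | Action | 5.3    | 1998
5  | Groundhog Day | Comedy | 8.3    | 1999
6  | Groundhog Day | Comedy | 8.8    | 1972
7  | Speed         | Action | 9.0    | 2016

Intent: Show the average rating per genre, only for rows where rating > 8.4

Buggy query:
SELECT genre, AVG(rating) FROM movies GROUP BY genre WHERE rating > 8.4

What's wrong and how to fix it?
Bug: WHERE cannot follow GROUP BY

Fix: Place WHERE between FROM and GROUP BY

Corrected query:
SELECT genre, AVG(rating) FROM movies WHERE rating > 8.4 GROUP BY genre

Result:
genre  | AVG(rating)
-------+------------
Action | 9          
Comedy | 8.8        
Horror | 8.5        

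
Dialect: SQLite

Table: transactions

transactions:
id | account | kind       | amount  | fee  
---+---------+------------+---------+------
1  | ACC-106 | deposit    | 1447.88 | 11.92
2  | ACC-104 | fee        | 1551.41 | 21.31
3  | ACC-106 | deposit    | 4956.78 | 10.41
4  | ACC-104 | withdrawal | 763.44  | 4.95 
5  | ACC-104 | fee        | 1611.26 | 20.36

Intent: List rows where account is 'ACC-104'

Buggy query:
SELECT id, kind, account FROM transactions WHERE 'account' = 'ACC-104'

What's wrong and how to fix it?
Bug: 'account' in single quotes is a string literal, not the column; the comparison is literal-vs-literal and never true

Fix: Reference the column as account without single quotes

Corrected query:
SELECT id, kind, account FROM transactions WHERE account = 'ACC-104'

Result:
id | kind       | account
---+------------+--------
2  | fee        | ACC-104
4  | withdrawal | ACC-104
5  | fee        | ACC-104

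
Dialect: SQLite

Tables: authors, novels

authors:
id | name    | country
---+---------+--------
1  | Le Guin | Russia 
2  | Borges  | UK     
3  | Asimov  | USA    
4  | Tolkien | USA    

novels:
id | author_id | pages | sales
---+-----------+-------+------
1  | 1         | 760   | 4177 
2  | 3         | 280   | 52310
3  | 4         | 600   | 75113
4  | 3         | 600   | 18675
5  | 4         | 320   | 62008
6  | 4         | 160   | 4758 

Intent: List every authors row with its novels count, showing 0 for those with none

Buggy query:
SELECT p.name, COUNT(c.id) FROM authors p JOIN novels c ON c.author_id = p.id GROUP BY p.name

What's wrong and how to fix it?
Bug: An inner join excludes parents with zero children

Fix: Switch to LEFT JOIN to retain unmatched parent rows

Corrected query:
SELECT p.name, COUNT(c.id) FROM authors p LEFT JOIN novels c ON c.author_id = p.id GROUP BY p.name

Result:
name    | COUNT(c.id)
--------+------------
Asimov  | 2          
Borges  | 0          
Le Guin | 1          
Tolkien | 3          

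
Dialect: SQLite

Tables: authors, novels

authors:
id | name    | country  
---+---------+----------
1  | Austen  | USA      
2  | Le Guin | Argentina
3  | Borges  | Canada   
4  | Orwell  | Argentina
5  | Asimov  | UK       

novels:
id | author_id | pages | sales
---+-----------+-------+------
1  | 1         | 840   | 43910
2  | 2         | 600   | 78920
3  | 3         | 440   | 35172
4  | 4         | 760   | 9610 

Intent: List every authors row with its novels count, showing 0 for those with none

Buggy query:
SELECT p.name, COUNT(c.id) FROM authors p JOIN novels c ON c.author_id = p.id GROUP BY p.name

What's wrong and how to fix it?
Bug: INNER JOIN drops authors rows that have no matching novels rows

Fix: Switch to LEFT JOIN to retain unmatched parent rows

Corrected query:
SELECT p.name, COUNT(c.id) FROM authors p LEFT JOIN novels c ON c.author_id = p.id GROUP BY p.name

Result:
name    | COUNT(c.id)
--------+------------
Asimov  | 0          
Austen  | 1          
Borges  | 1          
Le Guin | 1          
Orwell  | 1          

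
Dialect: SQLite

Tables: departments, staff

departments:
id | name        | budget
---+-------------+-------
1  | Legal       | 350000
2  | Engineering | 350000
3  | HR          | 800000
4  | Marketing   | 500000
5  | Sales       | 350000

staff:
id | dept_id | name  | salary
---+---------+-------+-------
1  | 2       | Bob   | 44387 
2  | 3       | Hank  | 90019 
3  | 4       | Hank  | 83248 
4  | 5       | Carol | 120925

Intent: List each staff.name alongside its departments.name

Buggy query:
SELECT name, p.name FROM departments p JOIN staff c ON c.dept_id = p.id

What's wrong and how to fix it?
Bug: 'name' exists in both joined tables, so the database can't tell which one is meant

Fix: Qualify the column with its table alias (c.name)

Corrected query:
SELECT c.name, p.name FROM departments p JOIN staff c ON c.dept_id = p.id

Result:
name  | name       
------+------------
Bob   | Engineering
Hank  | HR         
Hank  | Marketing  
Carol | Sales      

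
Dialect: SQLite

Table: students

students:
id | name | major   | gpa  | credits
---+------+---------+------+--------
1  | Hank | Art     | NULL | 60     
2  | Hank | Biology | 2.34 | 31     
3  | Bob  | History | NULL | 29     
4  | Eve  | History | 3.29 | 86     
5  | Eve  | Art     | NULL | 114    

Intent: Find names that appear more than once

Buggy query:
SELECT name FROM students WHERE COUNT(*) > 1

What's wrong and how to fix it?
Bug: COUNT(*) is an aggregate and cannot be used in WHERE

Fix: Group first, then use HAVING for the count condition

Corrected query:
SELECT name FROM students GROUP BY name HAVING COUNT(*) > 1

Result:
name
----
Eve 
Hank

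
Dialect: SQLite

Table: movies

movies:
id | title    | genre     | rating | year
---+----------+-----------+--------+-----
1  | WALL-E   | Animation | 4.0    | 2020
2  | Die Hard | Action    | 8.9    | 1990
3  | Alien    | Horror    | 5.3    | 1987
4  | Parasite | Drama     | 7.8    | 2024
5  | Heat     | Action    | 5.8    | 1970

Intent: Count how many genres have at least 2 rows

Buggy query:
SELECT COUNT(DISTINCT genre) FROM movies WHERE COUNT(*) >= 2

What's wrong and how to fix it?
Bug: WHERE filters individual rows, not groups, so a group-level COUNT is invalid there

Fix: Group first with HAVING COUNT(*) >= 2, then COUNT the resulting groups

Corrected query:
SELECT COUNT(*) FROM (SELECT genre FROM movies GROUP BY genre HAVING COUNT(*) >= 2)

Result:
COUNT(*)
--------
1       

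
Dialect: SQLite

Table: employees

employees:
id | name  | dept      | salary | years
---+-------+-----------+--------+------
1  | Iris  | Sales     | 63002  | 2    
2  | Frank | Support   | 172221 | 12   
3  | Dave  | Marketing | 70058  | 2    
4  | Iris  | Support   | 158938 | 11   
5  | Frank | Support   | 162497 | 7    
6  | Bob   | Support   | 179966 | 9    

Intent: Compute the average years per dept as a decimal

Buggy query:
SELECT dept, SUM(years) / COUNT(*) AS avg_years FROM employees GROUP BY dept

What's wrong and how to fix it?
Bug: SUM(years) and COUNT(*) are both integers; the division truncates the fractional part

Fix: Multiply by 1.0 (or CAST to REAL) to force floating-point division

Corrected query:
SELECT dept, SUM(years) * 1.0 / COUNT(*) AS avg_years FROM employees GROUP BY dept

Result:
dept      | avg_years
----------+----------
Marketing | 2        
Sales     | 2        
Support   | 9.75     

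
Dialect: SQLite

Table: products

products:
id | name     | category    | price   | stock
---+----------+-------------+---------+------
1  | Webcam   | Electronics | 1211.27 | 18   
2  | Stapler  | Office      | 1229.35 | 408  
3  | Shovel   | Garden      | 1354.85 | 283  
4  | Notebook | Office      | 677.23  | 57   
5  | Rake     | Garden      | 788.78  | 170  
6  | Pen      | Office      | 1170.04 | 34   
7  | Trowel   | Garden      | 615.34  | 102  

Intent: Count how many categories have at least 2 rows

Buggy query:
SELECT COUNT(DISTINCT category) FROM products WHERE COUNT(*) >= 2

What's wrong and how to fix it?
Bug: WHERE filters individual rows, not groups, so a group-level COUNT is invalid there

Fix: Use a subquery that GROUPs and filters with HAVING, then count its rows

Corrected query:
SELECT COUNT(*) FROM (SELECT category FROM products GROUP BY category HAVING COUNT(*) >= 2)

Result:
COUNT(*)
--------
2       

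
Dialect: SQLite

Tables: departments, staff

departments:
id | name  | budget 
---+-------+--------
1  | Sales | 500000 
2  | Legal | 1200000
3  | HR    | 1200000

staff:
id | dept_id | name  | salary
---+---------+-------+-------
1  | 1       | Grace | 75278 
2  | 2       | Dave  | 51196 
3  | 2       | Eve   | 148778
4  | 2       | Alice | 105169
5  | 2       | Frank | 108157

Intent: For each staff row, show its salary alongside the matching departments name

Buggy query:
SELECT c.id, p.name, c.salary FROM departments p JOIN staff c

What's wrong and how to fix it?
Bug: Missing join condition: each staff row is matched to all departments rows instead of just its own

Fix: Specify the join condition linking the foreign key to the parent id

Corrected query:
SELECT c.id, p.name, c.salary FROM departments p JOIN staff c ON c.dept_id = p.id

Result:
id | name  | salary
---+-------+-------
1  | Sales | 75278 
2  | Legal | 51196 
3  | Legal | 148778
4  | Legal | 105169
5  | Legal | 108157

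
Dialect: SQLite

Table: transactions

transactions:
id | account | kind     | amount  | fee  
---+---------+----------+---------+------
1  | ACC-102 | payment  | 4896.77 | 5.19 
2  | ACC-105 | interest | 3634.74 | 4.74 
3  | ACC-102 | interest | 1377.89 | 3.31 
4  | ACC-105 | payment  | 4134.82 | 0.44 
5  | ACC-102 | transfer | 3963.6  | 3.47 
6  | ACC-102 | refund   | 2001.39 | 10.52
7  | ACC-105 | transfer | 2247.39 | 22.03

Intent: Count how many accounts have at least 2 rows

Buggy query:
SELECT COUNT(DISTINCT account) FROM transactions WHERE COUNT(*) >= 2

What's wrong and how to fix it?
Bug: WHERE filters individual rows, not groups, so a group-level COUNT is invalid there

Fix: Use a subquery that GROUPs and filters with HAVING, then count its rows

Corrected query:
SELECT COUNT(*) FROM (SELECT account FROM transactions GROUP BY account HAVING COUNT(*) >= 2)

Result:
COUNT(*)
--------
2       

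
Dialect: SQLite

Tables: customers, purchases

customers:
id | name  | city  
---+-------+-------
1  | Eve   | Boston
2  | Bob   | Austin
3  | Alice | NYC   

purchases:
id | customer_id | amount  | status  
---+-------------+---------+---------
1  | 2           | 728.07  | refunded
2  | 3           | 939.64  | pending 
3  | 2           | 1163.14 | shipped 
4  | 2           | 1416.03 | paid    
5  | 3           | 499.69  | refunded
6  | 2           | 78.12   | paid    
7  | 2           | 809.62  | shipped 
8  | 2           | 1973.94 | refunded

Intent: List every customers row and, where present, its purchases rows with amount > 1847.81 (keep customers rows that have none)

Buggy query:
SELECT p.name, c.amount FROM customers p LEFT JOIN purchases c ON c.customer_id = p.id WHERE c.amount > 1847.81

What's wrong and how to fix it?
Bug: Filtering c.amount in WHERE discards the NULL rows produced by LEFT JOIN, turning it into an inner join

Fix: Move the right-table condition into the ON clause so unmatched parents are kept

Corrected query:
SELECT p.name, c.amount FROM customers p LEFT JOIN purchases c ON c.customer_id = p.id AND c.amount > 1847.81

Result:
name  | amount 
------+--------
Eve   | NULL   
Bob   | 1973.94
Alice | NULL   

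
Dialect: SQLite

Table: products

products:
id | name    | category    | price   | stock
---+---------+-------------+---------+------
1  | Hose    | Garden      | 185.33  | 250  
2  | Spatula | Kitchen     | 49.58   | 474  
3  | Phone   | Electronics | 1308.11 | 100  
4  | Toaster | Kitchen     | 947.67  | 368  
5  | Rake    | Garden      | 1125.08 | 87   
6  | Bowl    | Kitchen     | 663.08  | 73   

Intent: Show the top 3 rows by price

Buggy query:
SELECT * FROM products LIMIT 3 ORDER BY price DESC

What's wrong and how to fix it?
Bug: LIMIT must come after ORDER BY

Fix: Sort with ORDER BY, then apply LIMIT

Corrected query:
SELECT * FROM products ORDER BY price DESC LIMIT 3

Result:
id | name    | category    | price   | stock
---+---------+-------------+---------+------
3  | Phone   | Electronics | 1308.11 | 100  
5  | Rake    | Garden      | 1125.08 | 87   
4  | Toaster | Kitchen     | 947.67  | 368  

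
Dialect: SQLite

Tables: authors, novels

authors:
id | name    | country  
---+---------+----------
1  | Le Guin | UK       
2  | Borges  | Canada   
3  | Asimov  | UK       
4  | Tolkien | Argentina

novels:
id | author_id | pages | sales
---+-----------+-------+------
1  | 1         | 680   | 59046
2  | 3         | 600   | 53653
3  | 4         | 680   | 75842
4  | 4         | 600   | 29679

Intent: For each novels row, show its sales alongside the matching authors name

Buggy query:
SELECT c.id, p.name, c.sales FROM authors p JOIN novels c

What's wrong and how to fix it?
Bug: Missing join condition: each novels row is matched to all authors rows instead of just its own

Fix: Add ON c.author_id = p.id to the JOIN

Corrected query:
SELECT c.id, p.name, c.sales FROM authors p JOIN novels c ON c.author_id = p.id

Result:
id | name    | sales
---+---------+------
1  | Le Guin | 59046
2  | Asimov  | 53653
3  | Tolkien | 75842
4  | Tolkien | 29679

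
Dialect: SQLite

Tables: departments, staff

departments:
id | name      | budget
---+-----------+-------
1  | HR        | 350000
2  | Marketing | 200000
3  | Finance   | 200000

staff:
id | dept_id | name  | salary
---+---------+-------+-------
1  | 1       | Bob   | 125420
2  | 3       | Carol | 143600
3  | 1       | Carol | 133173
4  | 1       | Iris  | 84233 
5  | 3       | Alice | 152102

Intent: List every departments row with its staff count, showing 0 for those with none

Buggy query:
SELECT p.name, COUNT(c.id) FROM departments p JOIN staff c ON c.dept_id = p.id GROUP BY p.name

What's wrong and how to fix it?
Bug: INNER JOIN drops departments rows that have no matching staff rows

Fix: Use LEFT JOIN so parents without children still appear (COUNT(c.id) gives 0)

Corrected query:
SELECT p.name, COUNT(c.id) FROM departments p LEFT JOIN staff c ON c.dept_id = p.id GROUP BY p.name

Result:
name      | COUNT(c.id)
----------+------------
Finance   | 2          
HR        | 3          
Marketing | 0          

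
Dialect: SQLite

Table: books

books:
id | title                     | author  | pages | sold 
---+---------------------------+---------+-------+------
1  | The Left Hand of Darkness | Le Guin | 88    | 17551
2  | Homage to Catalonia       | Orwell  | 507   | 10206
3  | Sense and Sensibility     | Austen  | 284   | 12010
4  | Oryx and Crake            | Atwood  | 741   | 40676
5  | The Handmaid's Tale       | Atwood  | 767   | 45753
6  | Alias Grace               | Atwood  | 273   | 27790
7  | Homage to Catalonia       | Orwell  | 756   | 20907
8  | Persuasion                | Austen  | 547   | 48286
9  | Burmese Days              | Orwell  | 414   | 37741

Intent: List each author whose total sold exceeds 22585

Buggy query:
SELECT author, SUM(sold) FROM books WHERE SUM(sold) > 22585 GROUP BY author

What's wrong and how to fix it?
Bug: SUM(sold) is an aggregate, but WHERE filters rows before aggregation

Fix: Move the aggregate condition to a HAVING clause

Corrected query:
SELECT author, SUM(sold) FROM books GROUP BY author HAVING SUM(sold) > 22585

Result:
author | SUM(sold)
-------+----------
Atwood | 114219   
Austen | 60296    
Orwell | 68854    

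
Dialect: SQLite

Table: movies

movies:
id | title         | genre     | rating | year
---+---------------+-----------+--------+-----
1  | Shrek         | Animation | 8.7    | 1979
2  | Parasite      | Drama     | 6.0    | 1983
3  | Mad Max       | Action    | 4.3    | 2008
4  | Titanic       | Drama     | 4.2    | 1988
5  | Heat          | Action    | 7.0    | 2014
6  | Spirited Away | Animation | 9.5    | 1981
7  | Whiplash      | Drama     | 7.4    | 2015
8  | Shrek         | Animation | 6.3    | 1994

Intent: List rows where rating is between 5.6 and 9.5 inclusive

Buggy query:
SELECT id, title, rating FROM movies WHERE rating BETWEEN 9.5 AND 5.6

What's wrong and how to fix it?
Bug: BETWEEN expects the lower bound first; with 9.5 AND 5.6 the range is empty

Fix: Swap the bounds so the smaller value comes first

Corrected query:
SELECT id, title, rating FROM movies WHERE rating BETWEEN 5.6 AND 9.5

Result:
id | title         | rating
---+---------------+-------
1  | Shrek         | 8.7   
2  | Parasite      | 6     
5  | Heat          | 7     
6  | Spirited Away | 9.5   
7  | Whiplash      | 7.4   
8  | Shrek         | 6.3   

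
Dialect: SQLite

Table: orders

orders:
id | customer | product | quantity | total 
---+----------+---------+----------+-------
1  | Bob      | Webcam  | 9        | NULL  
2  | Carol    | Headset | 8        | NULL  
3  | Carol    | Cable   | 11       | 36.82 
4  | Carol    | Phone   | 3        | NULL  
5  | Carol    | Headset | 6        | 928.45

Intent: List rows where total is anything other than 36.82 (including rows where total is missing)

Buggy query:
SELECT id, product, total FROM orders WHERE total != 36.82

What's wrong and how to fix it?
Bug: Inequality against NULL is unknown, not true; rows with NULL are dropped

Fix: Add an explicit OR total IS NULL to include the missing-value rows

Corrected query:
SELECT id, product, total FROM orders WHERE total != 36.82 OR total IS NULL

Result:
id | product | total 
---+---------+-------
1  | Webcam  | NULL  
2  | Headset | NULL  
4  | Phone   | NULL  
5  | Headset | 928.45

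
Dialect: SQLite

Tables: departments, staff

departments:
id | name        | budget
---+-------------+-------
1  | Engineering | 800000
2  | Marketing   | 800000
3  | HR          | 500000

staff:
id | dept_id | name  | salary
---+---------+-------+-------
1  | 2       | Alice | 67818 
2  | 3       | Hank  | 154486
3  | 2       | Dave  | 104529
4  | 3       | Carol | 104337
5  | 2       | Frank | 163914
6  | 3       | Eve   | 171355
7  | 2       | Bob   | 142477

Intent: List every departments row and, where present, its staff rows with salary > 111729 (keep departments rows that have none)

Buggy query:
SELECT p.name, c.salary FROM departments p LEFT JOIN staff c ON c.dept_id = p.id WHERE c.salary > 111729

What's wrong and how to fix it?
Bug: Filtering c.salary in WHERE discards the NULL rows produced by LEFT JOIN, turning it into an inner join

Fix: Move the right-table condition into the ON clause so unmatched parents are kept

Corrected query:
SELECT p.name, c.salary FROM departments p LEFT JOIN staff c ON c.dept_id = p.id AND c.salary > 111729

Result:
name        | salary
------------+-------
Engineering | NULL  
Marketing   | 142477
Marketing   | 163914
HR          | 154486
HR          | 171355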